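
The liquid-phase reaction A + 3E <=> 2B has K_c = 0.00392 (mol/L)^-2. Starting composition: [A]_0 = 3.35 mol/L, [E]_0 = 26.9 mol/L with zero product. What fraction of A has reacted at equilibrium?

X = 0.743

Let X = conversion of A; extent ξ = 3.35·X mol/L.
Concentrations: [A] = 3.35 − 3.35X; [E] = 26.9 − 10.1X; [B] = 6.7X.
K_c = [B]^2 / ([A] [E]^3).
Equating to 0.00392 (mol/L)^-2: the physical root is X = 0.743.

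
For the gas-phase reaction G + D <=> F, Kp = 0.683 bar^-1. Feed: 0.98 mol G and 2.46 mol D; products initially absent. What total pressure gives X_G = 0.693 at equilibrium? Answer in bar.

Take 0.98 mol G as basis and let X be its fractional conversion, so ξ = 0.98X.
Mole table: n_G = 0.98 − 0.98X; n_D = 2.46 − 0.98X; n_F = 0.98X.
n_T = Σnᵢ = 3.44 − 0.98X.
Kp = p_F / (p_G p_D) with p_i = (n_i/n_T)·P.
At X = 0.693: the mole-fraction product g(X) = Π y_i^ν_i = 3.5. Since Kp = g(X)·P^{-1}, P = (g/Kp)^(1/1) = (3.5/0.683)^(1/1) = 5.12 bar.

P = 5.12 bar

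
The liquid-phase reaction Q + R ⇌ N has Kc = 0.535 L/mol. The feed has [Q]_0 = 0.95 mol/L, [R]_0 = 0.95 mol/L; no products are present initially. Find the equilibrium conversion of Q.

Let X = conversion of Q; extent ξ = 0.95·X mol/L.
Concentrations: [Q] = 0.95 − 0.95X; [R] = 0.95 − 0.95X; [N] = 0.95X.
Kc = [N] / ([Q] [R]).
Setting equal to 0.535 and solving for X on (0,1) gives X = 0.270.

X = 0.270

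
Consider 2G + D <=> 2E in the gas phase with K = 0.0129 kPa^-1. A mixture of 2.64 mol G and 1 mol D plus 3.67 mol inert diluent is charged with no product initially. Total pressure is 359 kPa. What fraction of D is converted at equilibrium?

Basis: 1 mol D initially; let X = conversion of D. Extent ξ = X.
At extent ξ: n_G = 2.64 − 2X; n_D = 1 − X; n_E = 2X; n_I = 3.67 (inert).
Total moles n_T = 7.31 − X.
y_i = n_i/n_T, p_i = y_i·P. K = p_E^2 / (p_G^2 p_D).
Substituting and setting equal to 0.0129 kPa^-1 gives a polynomial in X; the root in (0,1) is X = 0.489.

X = 0.489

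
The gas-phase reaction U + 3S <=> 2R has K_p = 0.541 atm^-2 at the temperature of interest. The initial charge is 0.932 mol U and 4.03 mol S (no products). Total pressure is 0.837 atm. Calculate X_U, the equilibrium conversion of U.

X = 0.329

Basis: 0.932 mol U initially; let X = conversion of U. Extent ξ = 0.932X.
Species balance: n_U = 0.932 − 0.932X; n_S = 4.03 − 2.8X; n_R = 1.86X.
Total moles n_T = 4.96 − 1.86X.
y_i = n_i/n_T, p_i = y_i·P. K_p = p_R^2 / (p_U p_S^3).
This yields a degree-4 equation in X; solving on (0,1), X = 0.329.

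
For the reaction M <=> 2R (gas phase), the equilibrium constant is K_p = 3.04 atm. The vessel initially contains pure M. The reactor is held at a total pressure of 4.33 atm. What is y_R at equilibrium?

y_R = 0.557

Take 1 mol M as basis and let X be its fractional conversion, so ξ = X.
Mole table: n_M = 1 − X; n_R = 2X.
Summing: n_T = 1 + X.
Mole fractions y_i = n_i/n_T; K_p = p_R^2 / (p_M) with p_i = y_i·P.
This yields a degree-2 equation in X; solving on (0,1), X = 0.386.
Then n_R = 0.773, n_T = 1.39, so y_R = 0.557.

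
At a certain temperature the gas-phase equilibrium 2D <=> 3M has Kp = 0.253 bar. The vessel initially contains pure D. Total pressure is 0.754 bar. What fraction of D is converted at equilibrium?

X = 0.363

Basis: 1 mol D initially; let X = conversion of D. Extent ξ = 0.5X.
Species balance: n_D = 1 − X; n_M = 1.5X.
Total moles n_T = 1 + 0.5X.
With p_i = (n_i/n_T)P, Kp = p_M^3 / (p_D^2).
Setting this equal to 0.253 bar and taking the physical root (0 < X < 1) gives X = 0.363.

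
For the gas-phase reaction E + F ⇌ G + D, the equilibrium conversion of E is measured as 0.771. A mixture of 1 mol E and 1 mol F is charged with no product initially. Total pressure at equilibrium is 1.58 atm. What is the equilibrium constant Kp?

Kp = 11.3

Let X = conversion of E (basis 1 mol E); extent of reaction ξ = X.
Species balance: n_E = 1 − X; n_F = 1 − X; n_G = X; n_D = X.
n_T stays at 2 (no change in mole number).
At X = 0.771: n_E = 0.229, n_F = 0.229, n_G = 0.771, n_D = 0.771, n_T = 2.
p_i = (n_i/n_T)·P. Kp = p_G p_D / (p_E p_F) = 11.3.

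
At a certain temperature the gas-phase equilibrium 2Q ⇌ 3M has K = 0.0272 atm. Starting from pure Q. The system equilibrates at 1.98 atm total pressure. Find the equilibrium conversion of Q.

X = 0.147

Take 1 mol Q as basis and let X be its fractional conversion, so ξ = 0.5X.
Moles: n_Q = 1 − X; n_M = 1.5X.
Summing: n_T = 1 + 0.5X.
With p_i = (n_i/n_T)P, K = p_M^3 / (p_Q^2).
Substituting and setting equal to 0.0272 atm gives a polynomial in X; the root in (0,1) is X = 0.147.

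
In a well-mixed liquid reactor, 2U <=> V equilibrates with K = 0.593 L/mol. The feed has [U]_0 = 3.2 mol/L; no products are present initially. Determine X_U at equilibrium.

Let X = conversion of U; extent ξ = 3.2X/2 mol/L.
Concentrations: [U] = 3.2 − 3.2X; [V] = 1.6X.
K = [V] / ([U]^2).
This equals 0.593 at X = 0.602 (the root in 0 < X < 1).

X = 0.602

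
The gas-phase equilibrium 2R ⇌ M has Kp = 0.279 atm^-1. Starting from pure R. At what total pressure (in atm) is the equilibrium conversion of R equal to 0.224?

P = 0.592 atm

Basis: 1 mol R initially; let X = conversion of R. Extent ξ = 0.5X.
At extent ξ: n_R = 1 − X; n_M = 0.5X.
n_T = Σnᵢ = 1 − 0.5X.
Kp = p_M / (p_R^2) with p_i = (n_i/n_T)·P.
At X = 0.224: the mole-fraction product g(X) = Π y_i^ν_i = 0.1652. Since Kp = g(X)·P^{-1}, P = (g/Kp)^(1/1) = (0.1652/0.279)^(1/1) = 0.592 atm.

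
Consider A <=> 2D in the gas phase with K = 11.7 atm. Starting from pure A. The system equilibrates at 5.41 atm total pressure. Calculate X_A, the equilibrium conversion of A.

X = 0.592

Let X = conversion of A (basis 1 mol A); extent of reaction ξ = X.
At extent ξ: n_A = 1 − X; n_D = 2X.
Total moles n_T = 1 + X.
Mole fractions y_i = n_i/n_T; K = p_D^2 / (p_A) with p_i = y_i·P.
Equating to 11.7 atm and solving on 0 < X < 1: X = 0.592.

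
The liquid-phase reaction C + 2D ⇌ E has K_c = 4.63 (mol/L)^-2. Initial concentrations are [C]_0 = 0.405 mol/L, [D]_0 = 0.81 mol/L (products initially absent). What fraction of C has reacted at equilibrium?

Let X = conversion of C; extent ξ = 0.405·X mol/L.
Concentrations: [C] = 0.405 − 0.405X; [D] = 0.81 − 0.81X; [E] = 0.405X.
K_c = [E] / ([C] [D]^2).
Equating to 4.63 (mol/L)^-2: the physical root is X = 0.465.

X = 0.465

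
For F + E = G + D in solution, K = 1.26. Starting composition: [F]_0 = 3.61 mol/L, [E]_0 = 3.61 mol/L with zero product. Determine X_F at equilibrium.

Let X = conversion of F; extent ξ = 3.61·X mol/L.
Concentrations: [F] = 3.61 − 3.61X; [E] = 3.61 − 3.61X; [G] = 3.61X; [D] = 3.61X.
K = [G] [D] / ([F] [E]).
Setting equal to 1.26 and solving for X on (0,1) gives X = 0.529.

X = 0.529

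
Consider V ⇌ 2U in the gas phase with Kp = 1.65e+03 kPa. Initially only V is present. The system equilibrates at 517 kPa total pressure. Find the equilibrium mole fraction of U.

Basis: 1 mol V initially; let X = conversion of V. Extent ξ = X.
Moles: n_V = 1 − X; n_U = 2X.
n_T = Σnᵢ = 1 + X.
With p_i = (n_i/n_T)P, Kp = p_U^2 / (p_V).
Setting this equal to 1.65e+03 kPa and taking the physical root (0 < X < 1) gives X = 0.666.
Then n_U = 1.33, n_T = 1.67, so y_U = 0.800.

y_U = 0.800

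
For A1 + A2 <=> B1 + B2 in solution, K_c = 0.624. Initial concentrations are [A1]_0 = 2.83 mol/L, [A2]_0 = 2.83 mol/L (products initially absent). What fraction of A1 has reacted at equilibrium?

Let X = conversion of A1; extent ξ = 2.83·X mol/L.
Concentrations: [A1] = 2.83 − 2.83X; [A2] = 2.83 − 2.83X; [B1] = 2.83X; [B2] = 2.83X.
K_c = [B1] [B2] / ([A1] [A2]).
Equating to 0.624: the physical root is X = 0.441.

X = 0.441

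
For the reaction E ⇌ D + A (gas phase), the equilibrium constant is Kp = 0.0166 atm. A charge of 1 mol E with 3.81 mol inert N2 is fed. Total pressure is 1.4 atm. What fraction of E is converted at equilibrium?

Take 1 mol E as basis and let X be its fractional conversion, so ξ = X.
Mole table: n_E = 1 − X; n_D = X; n_A = X; n_I = 3.81 (inert).
Total moles n_T = 4.81 + X.
y_i = n_i/n_T, p_i = y_i·P. Kp = p_D p_A / (p_E).
Equating to 0.0166 atm and solving on 0 < X < 1: X = 0.216.

X = 0.216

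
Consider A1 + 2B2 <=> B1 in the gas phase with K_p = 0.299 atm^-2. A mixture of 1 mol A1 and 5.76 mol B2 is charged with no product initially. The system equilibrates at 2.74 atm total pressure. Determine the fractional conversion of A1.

X = 0.602

Basis: 1 mol A1 initially; let X = conversion of A1. Extent ξ = X.
At extent ξ: n_A1 = 1 − X; n_B2 = 5.76 − 2X; n_B1 = X.
Total moles n_T = 6.76 − 2X.
y_i = n_i/n_T, p_i = y_i·P. K_p = p_B1 / (p_A1 p_B2^2).
Substituting and setting equal to 0.299 atm^-2 gives a polynomial in X; the root in (0,1) is X = 0.602.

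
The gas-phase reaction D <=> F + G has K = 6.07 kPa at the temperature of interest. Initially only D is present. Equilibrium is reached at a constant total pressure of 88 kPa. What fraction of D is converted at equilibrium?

X = 0.254

Take 1 mol D as basis and let X be its fractional conversion, so ξ = X.
Moles: n_D = 1 − X; n_F = X; n_G = X.
n_T = Σnᵢ = 1 + X.
With p_i = (n_i/n_T)P, K = p_F p_G / (p_D).
Setting this equal to 6.07 kPa and taking the physical root (0 < X < 1) gives X = 0.254.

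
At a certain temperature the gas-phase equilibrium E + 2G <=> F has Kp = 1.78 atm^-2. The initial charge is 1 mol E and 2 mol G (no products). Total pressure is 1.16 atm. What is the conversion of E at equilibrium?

Take 1 mol E as basis and let X be its fractional conversion, so ξ = X.
Mole table: n_E = 1 − X; n_G = 2 − 2X; n_F = X.
Total moles n_T = 3 − 2X.
Mole fractions y_i = n_i/n_T; Kp = p_F / (p_E p_G^2) with p_i = y_i·P.
Setting this equal to 1.78 atm^-2 and taking the physical root (0 < X < 1) gives X = 0.412.

X = 0.412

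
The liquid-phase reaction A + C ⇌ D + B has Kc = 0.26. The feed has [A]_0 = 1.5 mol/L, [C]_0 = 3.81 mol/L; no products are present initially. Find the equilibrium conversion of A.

Let X = conversion of A; extent ξ = 1.5·X mol/L.
Concentrations: [A] = 1.5 − 1.5X; [C] = 3.81 − 1.5X; [D] = 1.5X; [B] = 1.5X.
Kc = [D] [B] / ([A] [C]).
Setting equal to 0.26 and solving for X on (0,1) gives X = 0.509.

X = 0.509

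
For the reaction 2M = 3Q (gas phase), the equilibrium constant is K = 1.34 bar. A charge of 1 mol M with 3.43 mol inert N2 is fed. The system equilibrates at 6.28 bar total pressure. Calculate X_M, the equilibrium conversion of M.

Basis: 1 mol M initially; let X = conversion of M. Extent ξ = 0.5X.
Moles: n_M = 1 − X; n_Q = 1.5X; n_I = 3.43 (inert).
n_T = Σnᵢ = 4.43 + 0.5X.
With p_i = (n_i/n_T)P, K = p_Q^3 / (p_M^2).
Setting this equal to 1.34 bar and taking the physical root (0 < X < 1) gives X = 0.448.

X = 0.448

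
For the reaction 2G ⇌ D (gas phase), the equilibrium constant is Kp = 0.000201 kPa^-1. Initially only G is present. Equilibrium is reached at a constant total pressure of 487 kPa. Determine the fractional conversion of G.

Let X = conversion of G (basis 1 mol G); extent of reaction ξ = 0.5X.
Species balance: n_G = 1 − X; n_D = 0.5X.
n_T = Σnᵢ = 1 − 0.5X.
With p_i = (n_i/n_T)P, Kp = p_D / (p_G^2).
Substituting and setting equal to 0.000201 kPa^-1 gives a polynomial in X; the root in (0,1) is X = 0.152.

X = 0.152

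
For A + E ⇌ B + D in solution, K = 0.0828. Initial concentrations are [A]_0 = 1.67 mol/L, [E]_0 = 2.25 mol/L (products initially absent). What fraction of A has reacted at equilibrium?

X = 0.259

Let X = conversion of A; extent ξ = 1.67·X mol/L.
Concentrations: [A] = 1.67 − 1.67X; [E] = 2.25 − 1.67X; [B] = 1.67X; [D] = 1.67X.
K = [B] [D] / ([A] [E]).
Solving K = 0.0828 for X ∈ (0,1): X = 0.259.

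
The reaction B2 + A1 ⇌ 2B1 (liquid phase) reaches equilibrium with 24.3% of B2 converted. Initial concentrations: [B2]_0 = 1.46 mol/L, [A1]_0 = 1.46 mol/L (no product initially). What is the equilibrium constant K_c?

Let X = conversion of B2.
Concentrations: [B2] = 1.46 − 1.46X; [A1] = 1.46 − 1.46X; [B1] = 2.92X.
At X = 0.243: [B2] = 1.11, [A1] = 1.11, [B1] = 0.71.
K_c = [B1]^2 / ([B2] [A1]) = 0.412.

K_c = 0.412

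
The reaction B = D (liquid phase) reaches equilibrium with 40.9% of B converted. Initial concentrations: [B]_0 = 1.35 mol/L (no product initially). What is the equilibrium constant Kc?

Let X = conversion of B.
Concentrations: [B] = 1.35 − 1.35X; [D] = 1.35X.
At X = 0.409: [B] = 0.798, [D] = 0.552.
Kc = [D] / ([B]) = 0.692.

Kc = 0.692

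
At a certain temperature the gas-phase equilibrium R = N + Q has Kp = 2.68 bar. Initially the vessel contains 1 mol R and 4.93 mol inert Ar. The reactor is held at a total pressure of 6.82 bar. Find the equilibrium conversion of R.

X = 0.773

Basis: 1 mol R initially; let X = conversion of R. Extent ξ = X.
Species balance: n_R = 1 − X; n_N = X; n_Q = X; n_I = 4.93 (inert).
Summing: n_T = 5.93 + X.
With p_i = (n_i/n_T)P, Kp = p_N p_Q / (p_R).
Setting this equal to 2.68 bar and taking the physical root (0 < X < 1) gives X = 0.773.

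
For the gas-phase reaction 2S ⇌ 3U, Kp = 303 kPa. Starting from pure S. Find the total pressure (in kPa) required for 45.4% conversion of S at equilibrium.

Let X = conversion of S (basis 1 mol S); extent of reaction ξ = 0.5X.
At extent ξ: n_S = 1 − X; n_U = 1.5X.
n_T = Σnᵢ = 1 + 0.5X.
Kp = p_U^3 / (p_S^2) with p_i = (n_i/n_T)·P.
At X = 0.454: the mole-fraction product g(X) = Π y_i^ν_i = 0.8634. Since Kp = g(X)·P^{1}, P = (Kp/g)^(1/1) = (303/0.8634)^(1/1) = 351 kPa.

P = 351 kPa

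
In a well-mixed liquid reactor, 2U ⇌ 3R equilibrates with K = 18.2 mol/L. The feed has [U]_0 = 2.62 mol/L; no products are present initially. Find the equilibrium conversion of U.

Let X = conversion of U; extent ξ = 2.62X/2 mol/L.
Concentrations: [U] = 2.62 − 2.62X; [R] = 3.93X.
K = [R]^3 / ([U]^2).
This equals 18.2 at X = 0.642 (the root in 0 < X < 1).

X = 0.642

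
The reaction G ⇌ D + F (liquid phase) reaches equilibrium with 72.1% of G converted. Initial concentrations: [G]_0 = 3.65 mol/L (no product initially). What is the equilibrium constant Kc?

Kc = 6.8 mol/L

Let X = conversion of G.
Concentrations: [G] = 3.65 − 3.65X; [D] = 3.65X; [F] = 3.65X.
At X = 0.721: [G] = 1.02, [D] = 2.63, [F] = 2.63.
Kc = [D] [F] / ([G]) = 6.8 mol/L.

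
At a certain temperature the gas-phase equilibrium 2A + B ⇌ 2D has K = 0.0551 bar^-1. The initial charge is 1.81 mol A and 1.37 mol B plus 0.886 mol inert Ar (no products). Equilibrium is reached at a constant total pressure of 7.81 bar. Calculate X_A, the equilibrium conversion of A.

Take 1.81 mol A as basis and let X be its fractional conversion, so ξ = 0.905X.
Species balance: n_A = 1.81 − 1.81X; n_B = 1.37 − 0.905X; n_D = 1.81X; n_I = 0.886 (inert).
n_T = Σnᵢ = 4.07 − 0.905X.
With p_i = (n_i/n_T)P, K = p_D^2 / (p_A^2 p_B).
This yields a degree-3 equation in X; solving on (0,1), X = 0.263.

X = 0.263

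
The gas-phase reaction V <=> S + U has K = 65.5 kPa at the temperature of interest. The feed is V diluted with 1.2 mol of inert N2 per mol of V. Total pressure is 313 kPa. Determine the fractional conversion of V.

X = 0.522

Let X = conversion of V (basis 1 mol V); extent of reaction ξ = X.
Mole table: n_V = 1 − X; n_S = X; n_U = X; n_I = 1.2 (inert).
Total moles n_T = 2.2 + X.
With p_i = (n_i/n_T)P, K = p_S p_U / (p_V).
Substituting and setting equal to 65.5 kPa gives a polynomial in X; the root in (0,1) is X = 0.522.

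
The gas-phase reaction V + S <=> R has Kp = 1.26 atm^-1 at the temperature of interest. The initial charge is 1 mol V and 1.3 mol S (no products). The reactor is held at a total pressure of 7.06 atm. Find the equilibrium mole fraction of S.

y_S = 0.352

Basis: 1 mol V initially; let X = conversion of V. Extent ξ = X.
Mole table: n_V = 1 − X; n_S = 1.3 − X; n_R = X.
Total moles n_T = 2.3 − X.
Mole fractions y_i = n_i/n_T; Kp = p_R / (p_V p_S) with p_i = y_i·P.
Equating to 1.26 atm^-1 and solving on 0 < X < 1: X = 0.758.
Then n_S = 0.542, n_T = 1.54, so y_S = 0.352.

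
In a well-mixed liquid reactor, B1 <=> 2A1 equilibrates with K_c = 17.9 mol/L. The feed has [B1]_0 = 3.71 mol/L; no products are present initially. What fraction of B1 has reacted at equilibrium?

Let X = conversion of B1; extent ξ = 3.71·X mol/L.
Concentrations: [B1] = 3.71 − 3.71X; [A1] = 7.42X.
K_c = [A1]^2 / ([B1]).
Equating to 17.9 mol/L: the physical root is X = 0.650.

X = 0.650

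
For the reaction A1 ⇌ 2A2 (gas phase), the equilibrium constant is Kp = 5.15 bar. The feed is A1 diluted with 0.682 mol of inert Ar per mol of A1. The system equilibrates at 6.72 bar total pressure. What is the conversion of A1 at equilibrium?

Basis: 1 mol A1 initially; let X = conversion of A1. Extent ξ = X.
Species balance: n_A1 = 1 − X; n_A2 = 2X; n_I = 0.682 (inert).
Total moles n_T = 1.68 + X.
With p_i = (n_i/n_T)P, Kp = p_A2^2 / (p_A1).
Substituting and setting equal to 5.15 bar gives a polynomial in X; the root in (0,1) is X = 0.468.

X = 0.468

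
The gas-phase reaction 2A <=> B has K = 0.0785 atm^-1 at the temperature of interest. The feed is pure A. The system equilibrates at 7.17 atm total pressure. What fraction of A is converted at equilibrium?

Take 1 mol A as basis and let X be its fractional conversion, so ξ = 0.5X.
Species balance: n_A = 1 − X; n_B = 0.5X.
n_T = Σnᵢ = 1 − 0.5X.
With p_i = (n_i/n_T)P, K = p_B / (p_A^2).
Substituting and setting equal to 0.0785 atm^-1 gives a polynomial in X; the root in (0,1) is X = 0.445.

X = 0.445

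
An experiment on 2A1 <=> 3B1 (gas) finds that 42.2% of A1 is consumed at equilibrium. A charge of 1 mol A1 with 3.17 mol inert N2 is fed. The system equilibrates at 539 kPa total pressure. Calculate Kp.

Kp = 93.4 kPa

Basis: 1 mol A1 initially; let X = conversion of A1. Extent ξ = 0.5X.
At extent ξ: n_A1 = 1 − X; n_B1 = 1.5X; n_I = 3.17 (inert).
Summing: n_T = 4.17 + 0.5X.
At X = 0.422: n_A1 = 0.578, n_B1 = 0.633, n_T = 4.38.
p_i = (n_i/n_T)·P. Kp = p_B1^3 / (p_A1^2) = 93.4 kPa.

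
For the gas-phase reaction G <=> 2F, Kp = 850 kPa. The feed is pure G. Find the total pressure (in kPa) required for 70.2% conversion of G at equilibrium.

Basis: 1 mol G initially; let X = conversion of G. Extent ξ = X.
Moles: n_G = 1 − X; n_F = 2X.
Summing: n_T = 1 + X.
Kp = p_F^2 / (p_G) with p_i = (n_i/n_T)·P.
At X = 0.702: the mole-fraction product g(X) = Π y_i^ν_i = 3.886. Since Kp = g(X)·P^{1}, P = (Kp/g)^(1/1) = (850/3.886)^(1/1) = 219 kPa.

P = 219 kPa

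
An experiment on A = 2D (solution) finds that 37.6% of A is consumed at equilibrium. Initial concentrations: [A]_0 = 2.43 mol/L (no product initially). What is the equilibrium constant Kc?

Let X = conversion of A.
Concentrations: [A] = 2.43 − 2.43X; [D] = 4.86X.
At X = 0.376: [A] = 1.52, [D] = 1.83.
Kc = [D]^2 / ([A]) = 2.2 mol/L.

Kc = 2.2 mol/L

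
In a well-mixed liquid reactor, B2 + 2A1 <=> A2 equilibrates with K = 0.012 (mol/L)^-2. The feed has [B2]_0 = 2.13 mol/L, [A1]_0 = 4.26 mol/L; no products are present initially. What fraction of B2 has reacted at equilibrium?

X = 0.139

Let X = conversion of B2; extent ξ = 2.13·X mol/L.
Concentrations: [B2] = 2.13 − 2.13X; [A1] = 4.26 − 4.26X; [A2] = 2.13X.
K = [A2] / ([B2] [A1]^2).
Equating to 0.012 (mol/L)^-2: the physical root is X = 0.139.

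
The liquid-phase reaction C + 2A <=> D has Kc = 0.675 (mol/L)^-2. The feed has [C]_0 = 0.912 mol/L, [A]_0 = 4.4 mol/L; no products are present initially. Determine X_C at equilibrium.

X = 0.846

Let X = conversion of C; extent ξ = 0.912·X mol/L.
Concentrations: [C] = 0.912 − 0.912X; [A] = 4.4 − 1.82X; [D] = 0.912X.
Kc = [D] / ([C] [A]^2).
Setting equal to 0.675 and solving for X on (0,1) gives X = 0.846.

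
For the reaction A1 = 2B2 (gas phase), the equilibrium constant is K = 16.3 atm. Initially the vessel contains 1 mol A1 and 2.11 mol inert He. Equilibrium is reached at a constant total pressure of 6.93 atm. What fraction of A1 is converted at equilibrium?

X = 0.751

Let X = conversion of A1 (basis 1 mol A1); extent of reaction ξ = X.
At extent ξ: n_A1 = 1 − X; n_B2 = 2X; n_I = 2.11 (inert).
Summing: n_T = 3.11 + X.
y_i = n_i/n_T, p_i = y_i·P. K = p_B2^2 / (p_A1).
Setting this equal to 16.3 atm and taking the physical root (0 < X < 1) gives X = 0.751.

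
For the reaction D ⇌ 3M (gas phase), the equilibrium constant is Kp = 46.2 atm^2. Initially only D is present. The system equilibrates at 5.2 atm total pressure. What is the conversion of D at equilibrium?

Basis: 1 mol D initially; let X = conversion of D. Extent ξ = X.
Species balance: n_D = 1 − X; n_M = 3X.
Summing: n_T = 1 + 2X.
With p_i = (n_i/n_T)P, Kp = p_M^3 / (p_D).
Setting this equal to 46.2 atm^2 and taking the physical root (0 < X < 1) gives X = 0.502.

X = 0.502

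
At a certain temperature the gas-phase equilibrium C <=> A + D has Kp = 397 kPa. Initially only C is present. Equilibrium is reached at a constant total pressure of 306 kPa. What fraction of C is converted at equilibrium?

X = 0.751

Basis: 1 mol C initially; let X = conversion of C. Extent ξ = X.
Mole table: n_C = 1 − X; n_A = X; n_D = X.
n_T = Σnᵢ = 1 + X.
y_i = n_i/n_T, p_i = y_i·P. Kp = p_A p_D / (p_C).
Substituting and setting equal to 397 kPa gives a polynomial in X; the root in (0,1) is X = 0.751.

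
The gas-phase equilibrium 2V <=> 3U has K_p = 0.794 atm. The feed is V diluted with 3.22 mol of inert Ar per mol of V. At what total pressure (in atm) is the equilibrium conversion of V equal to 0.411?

P = 5.2 atm

Let X = conversion of V (basis 1 mol V); extent of reaction ξ = 0.5X.
At extent ξ: n_V = 1 − X; n_U = 1.5X; n_I = 3.22 (inert).
Summing: n_T = 4.22 + 0.5X.
K_p = p_U^3 / (p_V^2) with p_i = (n_i/n_T)·P.
At X = 0.411: the mole-fraction product g(X) = Π y_i^ν_i = 0.1526. Since K_p = g(X)·P^{1}, P = (K_p/g)^(1/1) = (0.794/0.1526)^(1/1) = 5.2 atm.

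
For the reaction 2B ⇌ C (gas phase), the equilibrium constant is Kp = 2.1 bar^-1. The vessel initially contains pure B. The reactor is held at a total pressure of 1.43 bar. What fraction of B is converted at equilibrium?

X = 0.723

Take 1 mol B as basis and let X be its fractional conversion, so ξ = 0.5X.
Moles: n_B = 1 − X; n_C = 0.5X.
Summing: n_T = 1 − 0.5X.
Mole fractions y_i = n_i/n_T; Kp = p_C / (p_B^2) with p_i = y_i·P.
Substituting and setting equal to 2.1 bar^-1 gives a polynomial in X; the root in (0,1) is X = 0.723.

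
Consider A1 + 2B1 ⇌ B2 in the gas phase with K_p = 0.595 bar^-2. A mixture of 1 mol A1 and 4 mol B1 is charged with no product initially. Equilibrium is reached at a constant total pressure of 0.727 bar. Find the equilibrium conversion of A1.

Take 1 mol A1 as basis and let X be its fractional conversion, so ξ = X.
Species balance: n_A1 = 1 − X; n_B1 = 4 − 2X; n_B2 = X.
n_T = Σnᵢ = 5 − 2X.
With p_i = (n_i/n_T)P, K_p = p_B2 / (p_A1 p_B1^2).
Setting this equal to 0.595 bar^-2 and taking the physical root (0 < X < 1) gives X = 0.163.

X = 0.163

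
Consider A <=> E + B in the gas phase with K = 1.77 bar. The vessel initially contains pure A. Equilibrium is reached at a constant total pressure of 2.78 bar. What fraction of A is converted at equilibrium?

X = 0.624

Take 1 mol A as basis and let X be its fractional conversion, so ξ = X.
At extent ξ: n_A = 1 − X; n_E = X; n_B = X.
Total moles n_T = 1 + X.
With p_i = (n_i/n_T)P, K = p_E p_B / (p_A).
Equating to 1.77 bar and solving on 0 < X < 1: X = 0.624.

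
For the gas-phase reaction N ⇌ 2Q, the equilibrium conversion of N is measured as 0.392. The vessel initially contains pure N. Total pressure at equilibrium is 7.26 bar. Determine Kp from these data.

Basis: 1 mol N initially; let X = conversion of N. Extent ξ = X.
Moles: n_N = 1 − X; n_Q = 2X.
Summing: n_T = 1 + X.
At X = 0.392: n_N = 0.608, n_Q = 0.784, n_T = 1.39.
p_i = (n_i/n_T)·P. Kp = p_Q^2 / (p_N) = 5.27 bar.

Kp = 5.27 bar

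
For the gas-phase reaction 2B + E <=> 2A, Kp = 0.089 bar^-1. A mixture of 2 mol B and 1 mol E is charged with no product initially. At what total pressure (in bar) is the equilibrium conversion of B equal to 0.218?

Basis: 2 mol B initially; let X = conversion of B. Extent ξ = X.
At extent ξ: n_B = 2 − 2X; n_E = 1 − X; n_A = 2X.
Total moles n_T = 3 − X.
Kp = p_A^2 / (p_B^2 p_E) with p_i = (n_i/n_T)·P.
At X = 0.218: the mole-fraction product g(X) = Π y_i^ν_i = 0.2765. Since Kp = g(X)·P^{-1}, P = (g/Kp)^(1/1) = (0.2765/0.089)^(1/1) = 3.11 bar.

P = 3.11 bar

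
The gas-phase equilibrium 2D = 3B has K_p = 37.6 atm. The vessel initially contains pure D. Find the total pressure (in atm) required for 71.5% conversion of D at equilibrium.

Take 1 mol D as basis and let X be its fractional conversion, so ξ = 0.5X.
Mole table: n_D = 1 − X; n_B = 1.5X.
n_T = Σnᵢ = 1 + 0.5X.
K_p = p_B^3 / (p_D^2) with p_i = (n_i/n_T)·P.
At X = 0.715: the mole-fraction product g(X) = Π y_i^ν_i = 11.19. Since K_p = g(X)·P^{1}, P = (K_p/g)^(1/1) = (37.6/11.19)^(1/1) = 3.36 atm.

P = 3.36 atm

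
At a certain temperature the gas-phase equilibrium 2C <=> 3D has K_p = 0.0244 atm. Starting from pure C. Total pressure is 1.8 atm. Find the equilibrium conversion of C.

Take 1 mol C as basis and let X be its fractional conversion, so ξ = 0.5X.
Mole table: n_C = 1 − X; n_D = 1.5X.
Total moles n_T = 1 + 0.5X.
Mole fractions y_i = n_i/n_T; K_p = p_D^3 / (p_C^2) with p_i = y_i·P.
Setting this equal to 0.0244 atm and taking the physical root (0 < X < 1) gives X = 0.146.

X = 0.146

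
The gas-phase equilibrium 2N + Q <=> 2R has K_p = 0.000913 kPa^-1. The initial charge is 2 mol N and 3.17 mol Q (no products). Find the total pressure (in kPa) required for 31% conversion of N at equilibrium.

P = 376 kPa

Take 2 mol N as basis and let X be its fractional conversion, so ξ = X.
At extent ξ: n_N = 2 − 2X; n_Q = 3.17 − X; n_R = 2X.
n_T = Σnᵢ = 5.17 − X.
K_p = p_R^2 / (p_N^2 p_Q) with p_i = (n_i/n_T)·P.
At X = 0.31: the mole-fraction product g(X) = Π y_i^ν_i = 0.343. Since K_p = g(X)·P^{-1}, P = (g/K_p)^(1/1) = (0.343/0.000913)^(1/1) = 376 kPa.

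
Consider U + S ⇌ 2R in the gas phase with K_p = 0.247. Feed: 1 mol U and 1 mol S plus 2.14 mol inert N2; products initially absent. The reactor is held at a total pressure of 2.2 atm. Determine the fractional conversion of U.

X = 0.199

Take 1 mol U as basis and let X be its fractional conversion, so ξ = X.
Mole table: n_U = 1 − X; n_S = 1 − X; n_R = 2X; n_I = 2.14 (inert).
Since Δν = 0, n_T = 4.14 throughout.
y_i = n_i/n_T, p_i = y_i·P. K_p = p_R^2 / (p_U p_S).
This yields a degree-2 equation in X; solving on (0,1), X = 0.199.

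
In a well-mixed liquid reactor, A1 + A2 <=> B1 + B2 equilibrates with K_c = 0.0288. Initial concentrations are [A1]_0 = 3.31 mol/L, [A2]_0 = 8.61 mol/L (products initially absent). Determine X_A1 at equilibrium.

Let X = conversion of A1; extent ξ = 3.31·X mol/L.
Concentrations: [A1] = 3.31 − 3.31X; [A2] = 8.61 − 3.31X; [B1] = 3.31X; [B2] = 3.31X.
K_c = [B1] [B2] / ([A1] [A2]).
This equals 0.0288 at X = 0.229 (the root in 0 < X < 1).

X = 0.229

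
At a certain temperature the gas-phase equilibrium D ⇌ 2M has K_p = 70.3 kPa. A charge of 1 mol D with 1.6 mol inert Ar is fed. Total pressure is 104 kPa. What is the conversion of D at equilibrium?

X = 0.508

Take 1 mol D as basis and let X be its fractional conversion, so ξ = X.
Species balance: n_D = 1 − X; n_M = 2X; n_I = 1.6 (inert).
Total moles n_T = 2.6 + X.
With p_i = (n_i/n_T)P, K_p = p_M^2 / (p_D).
This yields a degree-2 equation in X; solving on (0,1), X = 0.508.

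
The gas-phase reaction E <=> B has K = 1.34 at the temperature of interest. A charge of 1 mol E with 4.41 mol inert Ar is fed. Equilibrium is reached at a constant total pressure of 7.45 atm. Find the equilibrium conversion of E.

X = 0.573

Let X = conversion of E (basis 1 mol E); extent of reaction ξ = X.
Moles: n_E = 1 − X; n_B = X; n_I = 4.41 (inert).
n_T stays at 5.41 (no change in mole number).
With p_i = (n_i/n_T)P, K = p_B / (p_E).
Substituting and setting equal to 1.34 gives a polynomial in X; the root in (0,1) is X = 0.573.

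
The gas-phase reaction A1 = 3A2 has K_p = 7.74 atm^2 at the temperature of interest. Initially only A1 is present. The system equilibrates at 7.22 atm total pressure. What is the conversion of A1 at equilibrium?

X = 0.206

Let X = conversion of A1 (basis 1 mol A1); extent of reaction ξ = X.
Moles: n_A1 = 1 − X; n_A2 = 3X.
Total moles n_T = 1 + 2X.
With p_i = (n_i/n_T)P, K_p = p_A2^3 / (p_A1).
Setting this equal to 7.74 atm^2 and taking the physical root (0 < X < 1) gives X = 0.206.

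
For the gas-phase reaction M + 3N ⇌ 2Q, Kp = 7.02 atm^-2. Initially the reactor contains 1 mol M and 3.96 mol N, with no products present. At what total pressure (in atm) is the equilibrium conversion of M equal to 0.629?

Let X = conversion of M (basis 1 mol M); extent of reaction ξ = X.
Species balance: n_M = 1 − X; n_N = 3.96 − 3X; n_Q = 2X.
n_T = Σnᵢ = 4.96 − 2X.
Kp = p_Q^2 / (p_M p_N^3) with p_i = (n_i/n_T)·P.
At X = 0.629: the mole-fraction product g(X) = Π y_i^ν_i = 6.562. Since Kp = g(X)·P^{-2}, P = (g/Kp)^(1/2) = (6.562/7.02)^(1/2) = 0.967 atm.

P = 0.967 atm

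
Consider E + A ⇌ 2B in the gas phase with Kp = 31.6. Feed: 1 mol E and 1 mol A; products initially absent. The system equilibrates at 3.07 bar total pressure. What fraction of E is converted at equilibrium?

X = 0.738

Let X = conversion of E (basis 1 mol E); extent of reaction ξ = X.
Mole table: n_E = 1 − X; n_A = 1 − X; n_B = 2X.
Total moles n_T = 2 (Δν = 0, constant).
With p_i = (n_i/n_T)P, Kp = p_B^2 / (p_E p_A).
Setting this equal to 31.6 and taking the physical root (0 < X < 1) gives X = 0.738.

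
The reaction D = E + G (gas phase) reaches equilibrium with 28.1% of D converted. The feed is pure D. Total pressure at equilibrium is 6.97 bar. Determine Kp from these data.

Kp = 0.598 bar

Basis: 1 mol D initially; let X = conversion of D. Extent ξ = X.
Mole table: n_D = 1 − X; n_E = X; n_G = X.
Total moles n_T = 1 + X.
At X = 0.281: n_D = 0.719, n_E = 0.281, n_G = 0.281, n_T = 1.28.
p_i = (n_i/n_T)·P. Kp = p_E p_G / (p_D) = 0.598 bar.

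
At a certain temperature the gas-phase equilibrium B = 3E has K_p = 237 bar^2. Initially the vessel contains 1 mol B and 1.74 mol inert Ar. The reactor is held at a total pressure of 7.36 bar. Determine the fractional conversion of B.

Let X = conversion of B (basis 1 mol B); extent of reaction ξ = X.
Moles: n_B = 1 − X; n_E = 3X; n_I = 1.74 (inert).
n_T = Σnᵢ = 2.74 + 2X.
y_i = n_i/n_T, p_i = y_i·P. K_p = p_E^3 / (p_B).
Setting this equal to 237 bar^2 and taking the physical root (0 < X < 1) gives X = 0.822.

X = 0.822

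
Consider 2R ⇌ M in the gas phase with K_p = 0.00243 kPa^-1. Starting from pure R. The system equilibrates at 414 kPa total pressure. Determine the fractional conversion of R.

X = 0.554

Let X = conversion of R (basis 1 mol R); extent of reaction ξ = 0.5X.
Mole table: n_R = 1 − X; n_M = 0.5X.
Total moles n_T = 1 − 0.5X.
With p_i = (n_i/n_T)P, K_p = p_M / (p_R^2).
This yields a degree-2 equation in X; solving on (0,1), X = 0.554.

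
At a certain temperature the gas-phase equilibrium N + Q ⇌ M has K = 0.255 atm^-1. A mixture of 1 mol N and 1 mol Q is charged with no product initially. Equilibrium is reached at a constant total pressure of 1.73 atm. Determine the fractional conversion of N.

X = 0.167

Take 1 mol N as basis and let X be its fractional conversion, so ξ = X.
Mole table: n_N = 1 − X; n_Q = 1 − X; n_M = X.
Total moles n_T = 2 − X.
Mole fractions y_i = n_i/n_T; K = p_M / (p_N p_Q) with p_i = y_i·P.
This yields a degree-2 equation in X; solving on (0,1), X = 0.167.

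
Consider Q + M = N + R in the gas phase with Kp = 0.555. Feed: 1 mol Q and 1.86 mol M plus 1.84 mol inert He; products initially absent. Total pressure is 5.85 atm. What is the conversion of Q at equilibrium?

X = 0.562

Let X = conversion of Q (basis 1 mol Q); extent of reaction ξ = X.
Moles: n_Q = 1 − X; n_M = 1.86 − X; n_N = X; n_R = X; n_I = 1.84 (inert).
n_T stays at 4.7 (no change in mole number).
y_i = n_i/n_T, p_i = y_i·P. Kp = p_N p_R / (p_Q p_M).
Substituting and setting equal to 0.555 gives a polynomial in X; the root in (0,1) is X = 0.562.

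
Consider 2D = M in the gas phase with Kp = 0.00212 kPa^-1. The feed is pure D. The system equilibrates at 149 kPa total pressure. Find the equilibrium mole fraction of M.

Take 1 mol D as basis and let X be its fractional conversion, so ξ = 0.5X.
Species balance: n_D = 1 − X; n_M = 0.5X.
n_T = Σnᵢ = 1 − 0.5X.
With p_i = (n_i/n_T)P, Kp = p_M / (p_D^2).
Equating to 0.00212 kPa^-1 and solving on 0 < X < 1: X = 0.335.
Then n_M = 0.168, n_T = 0.832, so y_M = 0.201.

y_M = 0.201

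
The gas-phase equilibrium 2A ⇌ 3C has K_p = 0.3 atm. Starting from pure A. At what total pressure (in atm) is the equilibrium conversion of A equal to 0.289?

Let X = conversion of A (basis 1 mol A); extent of reaction ξ = 0.5X.
At extent ξ: n_A = 1 − X; n_C = 1.5X.
Total moles n_T = 1 + 0.5X.
K_p = p_C^3 / (p_A^2) with p_i = (n_i/n_T)·P.
At X = 0.289: the mole-fraction product g(X) = Π y_i^ν_i = 0.1408. Since K_p = g(X)·P^{1}, P = (K_p/g)^(1/1) = (0.3/0.1408)^(1/1) = 2.13 atm.

P = 2.13 atm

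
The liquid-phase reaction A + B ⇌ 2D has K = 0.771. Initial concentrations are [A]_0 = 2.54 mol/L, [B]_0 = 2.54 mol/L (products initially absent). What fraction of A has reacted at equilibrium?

X = 0.305

Let X = conversion of A; extent ξ = 2.54·X mol/L.
Concentrations: [A] = 2.54 − 2.54X; [B] = 2.54 − 2.54X; [D] = 5.08X.
K = [D]^2 / ([A] [B]).
This equals 0.771 at X = 0.305 (the root in 0 < X < 1).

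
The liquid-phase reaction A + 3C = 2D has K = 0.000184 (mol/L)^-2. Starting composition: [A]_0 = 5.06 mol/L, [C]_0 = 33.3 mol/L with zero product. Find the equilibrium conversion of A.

X = 0.356

Let X = conversion of A; extent ξ = 5.06·X mol/L.
Concentrations: [A] = 5.06 − 5.06X; [C] = 33.3 − 15.2X; [D] = 10.1X.
K = [D]^2 / ([A] [C]^3).
Setting equal to 0.000184 and solving for X on (0,1) gives X = 0.356.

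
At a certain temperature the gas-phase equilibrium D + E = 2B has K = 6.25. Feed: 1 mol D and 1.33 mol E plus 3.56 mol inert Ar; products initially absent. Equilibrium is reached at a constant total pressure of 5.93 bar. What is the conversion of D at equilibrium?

Take 1 mol D as basis and let X be its fractional conversion, so ξ = X.
Species balance: n_D = 1 − X; n_E = 1.33 − X; n_B = 2X; n_I = 3.56 (inert).
Total moles n_T = 5.89 (Δν = 0, constant).
Mole fractions y_i = n_i/n_T; K = p_B^2 / (p_D p_E) with p_i = y_i·P.
Equating to 6.25 and solving on 0 < X < 1: X = 0.633.

X = 0.633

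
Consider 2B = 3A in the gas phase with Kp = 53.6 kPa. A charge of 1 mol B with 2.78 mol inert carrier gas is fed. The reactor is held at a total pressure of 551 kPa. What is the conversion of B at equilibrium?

Basis: 1 mol B initially; let X = conversion of B. Extent ξ = 0.5X.
Moles: n_B = 1 − X; n_A = 1.5X; n_I = 2.78 (inert).
Total moles n_T = 3.78 + 0.5X.
Mole fractions y_i = n_i/n_T; Kp = p_A^3 / (p_B^2) with p_i = y_i·P.
Setting this equal to 53.6 kPa and taking the physical root (0 < X < 1) gives X = 0.360.

X = 0.360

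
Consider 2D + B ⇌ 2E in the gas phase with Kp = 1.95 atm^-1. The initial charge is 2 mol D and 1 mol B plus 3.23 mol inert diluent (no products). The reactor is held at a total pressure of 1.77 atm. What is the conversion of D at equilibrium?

Basis: 2 mol D initially; let X = conversion of D. Extent ξ = X.
Moles: n_D = 2 − 2X; n_B = 1 − X; n_E = 2X; n_I = 3.23 (inert).
n_T = Σnᵢ = 6.23 − X.
With p_i = (n_i/n_T)P, Kp = p_E^2 / (p_D^2 p_B).
Setting this equal to 1.95 atm^-1 and taking the physical root (0 < X < 1) gives X = 0.377.

X = 0.377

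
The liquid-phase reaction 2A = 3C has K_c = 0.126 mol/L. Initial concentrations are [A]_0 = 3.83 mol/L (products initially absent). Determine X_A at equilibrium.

X = 0.186

Let X = conversion of A; extent ξ = 3.83X/2 mol/L.
Concentrations: [A] = 3.83 − 3.83X; [C] = 5.75X.
K_c = [C]^3 / ([A]^2).
Equating to 0.126 mol/L: the physical root is X = 0.186.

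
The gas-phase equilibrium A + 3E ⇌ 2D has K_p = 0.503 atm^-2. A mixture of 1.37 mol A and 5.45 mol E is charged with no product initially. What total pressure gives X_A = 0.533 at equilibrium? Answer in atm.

Take 1.37 mol A as basis and let X be its fractional conversion, so ξ = 1.37X.
At extent ξ: n_A = 1.37 − 1.37X; n_E = 5.45 − 4.11X; n_D = 2.74X.
Total moles n_T = 6.82 − 2.74X.
K_p = p_D^2 / (p_A p_E^3) with p_i = (n_i/n_T)·P.
At X = 0.533: the mole-fraction product g(X) = Π y_i^ν_i = 2.766. Since K_p = g(X)·P^{-2}, P = (g/K_p)^(1/2) = (2.766/0.503)^(1/2) = 2.34 atm.

P = 2.34 atm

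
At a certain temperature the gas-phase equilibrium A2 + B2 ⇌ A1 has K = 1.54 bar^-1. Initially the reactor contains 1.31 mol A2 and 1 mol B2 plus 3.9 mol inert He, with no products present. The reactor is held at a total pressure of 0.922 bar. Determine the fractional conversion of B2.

X = 0.207

Take 1 mol B2 as basis and let X be its fractional conversion, so ξ = X.
Mole table: n_A2 = 1.31 − X; n_B2 = 1 − X; n_A1 = X; n_I = 3.9 (inert).
Total moles n_T = 6.21 − X.
With p_i = (n_i/n_T)P, K = p_A1 / (p_A2 p_B2).
Setting this equal to 1.54 bar^-1 and taking the physical root (0 < X < 1) gives X = 0.207.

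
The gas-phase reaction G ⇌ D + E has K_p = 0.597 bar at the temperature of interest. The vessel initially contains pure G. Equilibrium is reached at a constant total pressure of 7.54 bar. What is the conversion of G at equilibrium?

X = 0.271

Basis: 1 mol G initially; let X = conversion of G. Extent ξ = X.
Moles: n_G = 1 − X; n_D = X; n_E = X.
Summing: n_T = 1 + X.
y_i = n_i/n_T, p_i = y_i·P. K_p = p_D p_E / (p_G).
Setting this equal to 0.597 bar and taking the physical root (0 < X < 1) gives X = 0.271.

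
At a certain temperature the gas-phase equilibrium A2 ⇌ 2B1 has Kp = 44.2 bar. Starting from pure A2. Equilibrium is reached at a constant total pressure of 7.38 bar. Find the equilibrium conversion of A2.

Take 1 mol A2 as basis and let X be its fractional conversion, so ξ = X.
At extent ξ: n_A2 = 1 − X; n_B1 = 2X.
Total moles n_T = 1 + X.
With p_i = (n_i/n_T)P, Kp = p_B1^2 / (p_A2).
This yields a degree-2 equation in X; solving on (0,1), X = 0.774.

X = 0.774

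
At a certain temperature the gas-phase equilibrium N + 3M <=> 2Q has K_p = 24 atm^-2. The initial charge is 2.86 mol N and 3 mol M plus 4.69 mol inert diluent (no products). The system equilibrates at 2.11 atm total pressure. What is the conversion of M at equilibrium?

Basis: 3 mol M initially; let X = conversion of M. Extent ξ = X.
At extent ξ: n_N = 2.86 − X; n_M = 3 − 3X; n_Q = 2X; n_I = 4.69 (inert).
n_T = Σnᵢ = 10.6 − 2X.
y_i = n_i/n_T, p_i = y_i·P. K_p = p_Q^2 / (p_N p_M^3).
Substituting and setting equal to 24 atm^-2 gives a polynomial in X; the root in (0,1) is X = 0.702.

X = 0.702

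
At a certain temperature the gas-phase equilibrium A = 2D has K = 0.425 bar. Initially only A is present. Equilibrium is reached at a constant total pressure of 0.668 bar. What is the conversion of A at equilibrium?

Take 1 mol A as basis and let X be its fractional conversion, so ξ = X.
Species balance: n_A = 1 − X; n_D = 2X.
Summing: n_T = 1 + X.
With p_i = (n_i/n_T)P, K = p_D^2 / (p_A).
Equating to 0.425 bar and solving on 0 < X < 1: X = 0.370.

X = 0.370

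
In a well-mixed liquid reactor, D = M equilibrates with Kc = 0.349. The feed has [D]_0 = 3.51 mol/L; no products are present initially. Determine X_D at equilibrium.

X = 0.259

Let X = conversion of D; extent ξ = 3.51·X mol/L.
Concentrations: [D] = 3.51 − 3.51X; [M] = 3.51X.
Kc = [M] / ([D]).
Solving Kc = 0.349 for X ∈ (0,1): X = 0.259.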